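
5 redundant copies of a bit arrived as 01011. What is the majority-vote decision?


Ones: 3 out of 5
Threshold: 3

1 (3/5 voted 1)


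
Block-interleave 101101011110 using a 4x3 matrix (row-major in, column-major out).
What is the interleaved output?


Matrix:
  101
  101
  011
  110
Read columns: 110100111110

110100111110


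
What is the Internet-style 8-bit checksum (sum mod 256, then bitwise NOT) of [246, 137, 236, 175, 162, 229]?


Sum = 1185 mod 256 = 161
Complement = 94

94


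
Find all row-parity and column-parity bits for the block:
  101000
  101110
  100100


Row parities: 000
Column parities: 100010

Row P: 000, Col P: 100010, Corner: 0


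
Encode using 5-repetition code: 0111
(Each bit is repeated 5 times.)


Each bit -> 5 copies

00000111111111111111


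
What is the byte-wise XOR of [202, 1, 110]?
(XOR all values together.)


XOR chain: 202 ^ 1 ^ 110 = 165

165


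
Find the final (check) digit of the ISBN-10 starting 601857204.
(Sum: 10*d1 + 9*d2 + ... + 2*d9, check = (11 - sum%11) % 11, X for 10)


Weighted sum: 205
205 mod 11 = 7

Check digit: 4


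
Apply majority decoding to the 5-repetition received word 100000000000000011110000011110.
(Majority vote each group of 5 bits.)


Groups: 10000, 00000, 00000, 01111, 00000, 11110
Majority votes: 000101

000101


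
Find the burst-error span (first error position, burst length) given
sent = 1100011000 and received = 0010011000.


XOR: 1110000000

Burst at position 0, length 3


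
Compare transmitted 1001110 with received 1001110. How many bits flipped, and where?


XOR: 0000000

0 errors (received matches sent)


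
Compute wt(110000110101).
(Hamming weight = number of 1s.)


Counting 1s in 110000110101

6


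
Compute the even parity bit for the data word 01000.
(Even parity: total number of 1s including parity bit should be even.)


Number of 1s in data: 1
Parity bit: 1

1


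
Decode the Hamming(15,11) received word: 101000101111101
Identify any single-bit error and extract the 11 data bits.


Syndrome = 3: error at position 3

Data: 00011111101 (corrected bit 3)


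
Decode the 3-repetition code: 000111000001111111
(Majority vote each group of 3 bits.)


Groups: 000, 111, 000, 001, 111, 111
Majority votes: 010011

010011


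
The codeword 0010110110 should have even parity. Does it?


Number of 1s: 5

No, parity error (5 ones)


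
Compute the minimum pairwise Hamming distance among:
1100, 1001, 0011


Comparing all pairs, minimum distance: 2
Can detect 1 errors, correct 0 errors

2


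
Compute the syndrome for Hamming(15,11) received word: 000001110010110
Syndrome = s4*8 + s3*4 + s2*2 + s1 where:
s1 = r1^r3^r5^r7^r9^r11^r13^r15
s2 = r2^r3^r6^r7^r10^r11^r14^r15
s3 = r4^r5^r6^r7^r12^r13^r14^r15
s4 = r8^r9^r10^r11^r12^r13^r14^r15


s1=1, s2=0, s3=0, s4=0

Syndrome = 1 (error at position 1)


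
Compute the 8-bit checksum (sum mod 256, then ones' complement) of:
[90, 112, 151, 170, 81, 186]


Sum = 790 mod 256 = 22
Complement = 233

233


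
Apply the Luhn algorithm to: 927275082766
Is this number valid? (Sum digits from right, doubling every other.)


Luhn sum = 56
56 mod 10 = 6

Invalid (Luhn sum mod 10 = 6)


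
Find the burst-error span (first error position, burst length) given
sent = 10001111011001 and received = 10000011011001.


XOR: 00001100000000

Burst at position 4, length 2


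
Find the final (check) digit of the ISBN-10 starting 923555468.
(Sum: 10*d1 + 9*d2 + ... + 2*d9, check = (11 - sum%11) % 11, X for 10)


Weighted sum: 272
272 mod 11 = 8

Check digit: 3


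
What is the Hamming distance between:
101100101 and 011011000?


XOR: 110111101
Count of 1s: 7

7


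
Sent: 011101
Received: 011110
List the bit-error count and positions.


XOR: 000011

2 error(s) at position(s): 4, 5


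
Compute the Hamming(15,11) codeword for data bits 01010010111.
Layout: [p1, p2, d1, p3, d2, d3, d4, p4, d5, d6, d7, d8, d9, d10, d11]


Parity bits: p1=1, p2=0, p3=1, p4=0

100110100010111


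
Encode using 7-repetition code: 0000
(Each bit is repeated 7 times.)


Each bit -> 7 copies

0000000000000000000000000000


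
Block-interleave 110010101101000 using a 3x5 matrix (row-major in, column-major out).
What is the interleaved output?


Matrix:
  11001
  01011
  01000
Read columns: 100111000010110

100111000010110


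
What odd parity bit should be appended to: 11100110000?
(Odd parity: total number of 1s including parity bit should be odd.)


Number of 1s in data: 5
Parity bit: 0

0


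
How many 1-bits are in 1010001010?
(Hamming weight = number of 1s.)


Counting 1s in 1010001010

4


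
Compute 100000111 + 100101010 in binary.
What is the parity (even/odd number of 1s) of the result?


100000111 = 263
100101010 = 298
Sum = 561 = 1000110001
1s count = 4

even parity (4 ones in 1000110001)


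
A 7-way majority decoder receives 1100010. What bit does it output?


Ones: 3 out of 7
Threshold: 4

0 (3/7 voted 1)


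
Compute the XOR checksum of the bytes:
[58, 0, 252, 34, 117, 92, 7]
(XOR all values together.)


XOR chain: 58 ^ 0 ^ 252 ^ 34 ^ 117 ^ 92 ^ 7 = 202

202


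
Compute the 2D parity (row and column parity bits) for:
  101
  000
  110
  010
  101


Row parities: 00010
Column parities: 100

Row P: 00010, Col P: 100, Corner: 1


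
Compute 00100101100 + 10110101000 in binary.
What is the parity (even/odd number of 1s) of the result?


00100101100 = 300
10110101000 = 1448
Sum = 1748 = 11011010100
1s count = 6

even parity (6 ones in 11011010100)


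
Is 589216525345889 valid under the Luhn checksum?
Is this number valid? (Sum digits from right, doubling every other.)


Luhn sum = 78
78 mod 10 = 8

Invalid (Luhn sum mod 10 = 8)


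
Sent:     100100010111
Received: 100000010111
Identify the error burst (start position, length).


XOR: 000100000000

Burst at position 3, length 1


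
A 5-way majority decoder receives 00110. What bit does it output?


Ones: 2 out of 5
Threshold: 3

0 (2/5 voted 1)


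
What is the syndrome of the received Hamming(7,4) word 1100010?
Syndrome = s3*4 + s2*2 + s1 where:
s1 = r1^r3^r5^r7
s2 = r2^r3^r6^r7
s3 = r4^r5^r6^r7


s1=1, s2=0, s3=1

Syndrome = 5 (error at position 5)


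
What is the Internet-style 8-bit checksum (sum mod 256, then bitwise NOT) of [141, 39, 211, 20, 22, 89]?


Sum = 522 mod 256 = 10
Complement = 245

245


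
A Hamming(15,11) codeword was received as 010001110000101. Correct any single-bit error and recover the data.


Syndrome = 9: error at position 9

Data: 00111000101 (corrected bit 9)


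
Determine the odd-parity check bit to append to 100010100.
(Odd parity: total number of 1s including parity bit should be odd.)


Number of 1s in data: 3
Parity bit: 0

0


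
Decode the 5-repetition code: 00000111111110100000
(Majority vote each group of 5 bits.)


Groups: 00000, 11111, 11101, 00000
Majority votes: 0110

0110


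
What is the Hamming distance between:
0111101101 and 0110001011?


XOR: 0001100110
Count of 1s: 4

4


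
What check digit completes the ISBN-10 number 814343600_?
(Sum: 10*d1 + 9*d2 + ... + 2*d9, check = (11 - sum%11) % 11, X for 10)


Weighted sum: 205
205 mod 11 = 7

Check digit: 4


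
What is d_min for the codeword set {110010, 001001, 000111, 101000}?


Comparing all pairs, minimum distance: 2
Can detect 1 errors, correct 0 errors

2


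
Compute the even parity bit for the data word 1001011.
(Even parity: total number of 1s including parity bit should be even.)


Number of 1s in data: 4
Parity bit: 0

0


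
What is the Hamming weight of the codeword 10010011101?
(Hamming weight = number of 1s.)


Counting 1s in 10010011101

6


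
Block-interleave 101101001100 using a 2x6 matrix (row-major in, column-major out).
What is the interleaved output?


Matrix:
  101101
  001100
Read columns: 100011110010

100011110010


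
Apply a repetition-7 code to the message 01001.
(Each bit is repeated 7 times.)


Each bit -> 7 copies

00000001111111000000000000001111111


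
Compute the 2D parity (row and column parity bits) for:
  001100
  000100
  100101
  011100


Row parities: 0111
Column parities: 110001

Row P: 0111, Col P: 110001, Corner: 1


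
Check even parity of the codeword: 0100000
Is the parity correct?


Number of 1s: 1

No, parity error (1 ones)


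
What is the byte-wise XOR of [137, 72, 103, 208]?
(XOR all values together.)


XOR chain: 137 ^ 72 ^ 103 ^ 208 = 118

118


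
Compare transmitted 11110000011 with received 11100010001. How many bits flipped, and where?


XOR: 00010010010

3 error(s) at position(s): 3, 6, 9


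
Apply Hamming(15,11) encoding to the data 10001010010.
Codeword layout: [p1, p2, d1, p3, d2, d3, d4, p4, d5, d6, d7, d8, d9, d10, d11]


Parity bits: p1=1, p2=1, p3=1, p4=1

111100011010010


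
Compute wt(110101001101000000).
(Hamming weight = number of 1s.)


Counting 1s in 110101001101000000

7


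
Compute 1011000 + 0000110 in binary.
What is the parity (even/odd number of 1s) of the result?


1011000 = 88
0000110 = 6
Sum = 94 = 1011110
1s count = 5

odd parity (5 ones in 1011110)


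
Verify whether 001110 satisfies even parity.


Number of 1s: 3

No, parity error (3 ones)


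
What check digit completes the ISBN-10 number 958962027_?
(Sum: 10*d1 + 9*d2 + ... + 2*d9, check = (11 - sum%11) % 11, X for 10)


Weighted sum: 328
328 mod 11 = 9

Check digit: 2


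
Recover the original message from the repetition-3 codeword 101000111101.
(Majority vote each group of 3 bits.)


Groups: 101, 000, 111, 101
Majority votes: 1011

1011


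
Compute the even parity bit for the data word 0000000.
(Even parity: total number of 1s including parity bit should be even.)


Number of 1s in data: 0
Parity bit: 0

0


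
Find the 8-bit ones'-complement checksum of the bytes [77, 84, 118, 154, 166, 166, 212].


Sum = 977 mod 256 = 209
Complement = 46

46


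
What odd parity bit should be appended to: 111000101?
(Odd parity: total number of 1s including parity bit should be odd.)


Number of 1s in data: 5
Parity bit: 0

0


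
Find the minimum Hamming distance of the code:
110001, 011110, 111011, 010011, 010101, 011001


Comparing all pairs, minimum distance: 2
Can detect 1 errors, correct 0 errors

2


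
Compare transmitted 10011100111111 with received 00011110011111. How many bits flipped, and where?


XOR: 10000010100000

3 error(s) at position(s): 0, 6, 8


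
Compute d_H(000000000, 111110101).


XOR: 111110101
Count of 1s: 7

7


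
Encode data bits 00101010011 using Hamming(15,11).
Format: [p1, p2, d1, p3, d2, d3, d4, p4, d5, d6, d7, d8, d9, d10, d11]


Parity bits: p1=1, p2=0, p3=1, p4=0

100101001010011


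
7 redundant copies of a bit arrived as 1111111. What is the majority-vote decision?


Ones: 7 out of 7
Threshold: 4

1 (7/7 voted 1)


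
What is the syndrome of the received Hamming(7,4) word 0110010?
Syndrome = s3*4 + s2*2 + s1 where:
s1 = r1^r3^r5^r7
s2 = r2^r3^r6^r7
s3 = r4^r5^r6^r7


s1=1, s2=1, s3=1

Syndrome = 7 (error at position 7)


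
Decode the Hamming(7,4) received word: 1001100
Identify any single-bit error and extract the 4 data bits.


Syndrome = 0: no error detected

Data: 0100 (no errors)


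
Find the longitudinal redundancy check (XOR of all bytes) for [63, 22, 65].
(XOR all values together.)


XOR chain: 63 ^ 22 ^ 65 = 104

104


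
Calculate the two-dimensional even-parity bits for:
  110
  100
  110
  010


Row parities: 0101
Column parities: 110

Row P: 0101, Col P: 110, Corner: 0


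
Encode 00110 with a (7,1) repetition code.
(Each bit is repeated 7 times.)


Each bit -> 7 copies

00000000000000111111111111110000000


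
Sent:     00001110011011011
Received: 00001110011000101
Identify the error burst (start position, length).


XOR: 00000000000011110

Burst at position 12, length 4


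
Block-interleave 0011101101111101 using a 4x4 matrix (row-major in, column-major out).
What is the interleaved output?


Matrix:
  0011
  1011
  0111
  1101
Read columns: 0101001111101111

0101001111101111


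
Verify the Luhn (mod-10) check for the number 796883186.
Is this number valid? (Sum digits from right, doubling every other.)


Luhn sum = 57
57 mod 10 = 7

Invalid (Luhn sum mod 10 = 7)


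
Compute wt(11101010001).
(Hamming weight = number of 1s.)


Counting 1s in 11101010001

6


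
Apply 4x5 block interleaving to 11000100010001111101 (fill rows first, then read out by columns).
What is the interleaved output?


Matrix:
  11000
  10001
  00011
  11101
Read columns: 11011001000100100111

11011001000100100111


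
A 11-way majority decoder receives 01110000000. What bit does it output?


Ones: 3 out of 11
Threshold: 6

0 (3/11 voted 1)


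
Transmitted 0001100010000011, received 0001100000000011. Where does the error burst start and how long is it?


XOR: 0000000010000000

Burst at position 8, length 1


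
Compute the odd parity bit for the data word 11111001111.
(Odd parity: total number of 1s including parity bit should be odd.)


Number of 1s in data: 9
Parity bit: 0

0


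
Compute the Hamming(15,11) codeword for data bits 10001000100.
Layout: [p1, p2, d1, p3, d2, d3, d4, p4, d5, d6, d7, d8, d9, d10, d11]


Parity bits: p1=1, p2=1, p3=1, p4=0

111100001000100


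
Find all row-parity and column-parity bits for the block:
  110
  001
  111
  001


Row parities: 0111
Column parities: 001

Row P: 0111, Col P: 001, Corner: 1


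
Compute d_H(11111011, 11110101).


XOR: 00001110
Count of 1s: 3

3


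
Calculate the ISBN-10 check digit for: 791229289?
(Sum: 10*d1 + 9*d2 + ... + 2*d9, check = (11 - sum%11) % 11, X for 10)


Weighted sum: 280
280 mod 11 = 5

Check digit: 6


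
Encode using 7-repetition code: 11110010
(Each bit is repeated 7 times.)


Each bit -> 7 copies

11111111111111111111111111110000000000000011111110000000


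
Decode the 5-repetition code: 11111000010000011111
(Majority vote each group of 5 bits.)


Groups: 11111, 00001, 00000, 11111
Majority votes: 1001

1001


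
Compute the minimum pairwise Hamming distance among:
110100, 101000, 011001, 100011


Comparing all pairs, minimum distance: 3
Can detect 2 errors, correct 1 errors

3


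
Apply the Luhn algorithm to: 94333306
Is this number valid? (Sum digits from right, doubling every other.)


Luhn sum = 37
37 mod 10 = 7

Invalid (Luhn sum mod 10 = 7)


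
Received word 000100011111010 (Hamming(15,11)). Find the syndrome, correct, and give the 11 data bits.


Syndrome = 6: error at position 6

Data: 00101111010 (corrected bit 6)


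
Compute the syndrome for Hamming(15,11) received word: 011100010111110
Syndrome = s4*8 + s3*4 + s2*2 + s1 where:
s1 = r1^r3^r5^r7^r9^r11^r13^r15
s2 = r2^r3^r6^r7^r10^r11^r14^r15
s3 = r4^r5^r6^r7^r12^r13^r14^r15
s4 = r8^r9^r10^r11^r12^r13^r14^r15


s1=1, s2=1, s3=0, s4=0

Syndrome = 3 (error at position 3)


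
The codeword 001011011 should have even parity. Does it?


Number of 1s: 5

No, parity error (5 ones)


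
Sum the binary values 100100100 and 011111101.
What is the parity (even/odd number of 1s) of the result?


100100100 = 292
011111101 = 253
Sum = 545 = 1000100001
1s count = 3

odd parity (3 ones in 1000100001)


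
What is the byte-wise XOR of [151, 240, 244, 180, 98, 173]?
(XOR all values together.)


XOR chain: 151 ^ 240 ^ 244 ^ 180 ^ 98 ^ 173 = 232

232


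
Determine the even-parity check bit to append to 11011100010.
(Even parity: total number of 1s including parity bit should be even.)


Number of 1s in data: 6
Parity bit: 0

0


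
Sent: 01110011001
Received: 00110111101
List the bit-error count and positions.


XOR: 01000100100

3 error(s) at position(s): 1, 5, 8


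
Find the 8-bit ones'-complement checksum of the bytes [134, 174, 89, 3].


Sum = 400 mod 256 = 144
Complement = 111

111


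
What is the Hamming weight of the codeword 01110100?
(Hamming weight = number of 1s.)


Counting 1s in 01110100

4


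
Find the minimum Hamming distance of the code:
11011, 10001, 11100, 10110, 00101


Comparing all pairs, minimum distance: 2
Can detect 1 errors, correct 0 errors

2


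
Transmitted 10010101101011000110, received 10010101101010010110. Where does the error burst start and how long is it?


XOR: 00000000000001010000

Burst at position 13, length 3


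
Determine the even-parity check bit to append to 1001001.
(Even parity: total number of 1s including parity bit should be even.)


Number of 1s in data: 3
Parity bit: 1

1


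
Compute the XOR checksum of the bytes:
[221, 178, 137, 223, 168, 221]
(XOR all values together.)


XOR chain: 221 ^ 178 ^ 137 ^ 223 ^ 168 ^ 221 = 76

76


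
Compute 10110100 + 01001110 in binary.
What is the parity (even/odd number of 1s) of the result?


10110100 = 180
01001110 = 78
Sum = 258 = 100000010
1s count = 2

even parity (2 ones in 100000010)


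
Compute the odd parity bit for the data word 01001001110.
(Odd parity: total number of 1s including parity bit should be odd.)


Number of 1s in data: 5
Parity bit: 0

0


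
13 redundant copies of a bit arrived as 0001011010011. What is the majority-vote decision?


Ones: 6 out of 13
Threshold: 7

0 (6/13 voted 1)


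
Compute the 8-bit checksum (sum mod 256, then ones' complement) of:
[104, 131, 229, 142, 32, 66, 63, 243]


Sum = 1010 mod 256 = 242
Complement = 13

13


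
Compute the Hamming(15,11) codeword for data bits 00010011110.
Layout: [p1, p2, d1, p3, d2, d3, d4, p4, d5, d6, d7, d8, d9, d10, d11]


Parity bits: p1=1, p2=1, p3=0, p4=0

110000100011110


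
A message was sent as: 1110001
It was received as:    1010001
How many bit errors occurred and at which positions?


XOR: 0100000

1 error(s) at position(s): 1


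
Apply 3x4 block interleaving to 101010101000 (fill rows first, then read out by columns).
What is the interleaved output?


Matrix:
  1010
  1010
  1000
Read columns: 111000110000

111000110000


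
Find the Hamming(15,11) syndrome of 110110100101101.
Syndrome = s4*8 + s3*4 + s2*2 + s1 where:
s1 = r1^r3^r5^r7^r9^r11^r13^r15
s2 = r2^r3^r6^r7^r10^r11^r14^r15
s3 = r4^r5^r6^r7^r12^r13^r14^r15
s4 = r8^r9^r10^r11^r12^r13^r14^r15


s1=1, s2=0, s3=0, s4=0

Syndrome = 1 (error at position 1)


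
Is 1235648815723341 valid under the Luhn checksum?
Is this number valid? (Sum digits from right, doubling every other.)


Luhn sum = 69
69 mod 10 = 9

Invalid (Luhn sum mod 10 = 9)


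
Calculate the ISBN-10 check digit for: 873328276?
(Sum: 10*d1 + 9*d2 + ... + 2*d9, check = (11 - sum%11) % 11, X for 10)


Weighted sum: 281
281 mod 11 = 6

Check digit: 5


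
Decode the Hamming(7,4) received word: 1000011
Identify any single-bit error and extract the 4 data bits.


Syndrome = 0: no error detected

Data: 0011 (no errors)


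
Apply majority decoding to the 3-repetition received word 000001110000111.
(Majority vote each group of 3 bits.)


Groups: 000, 001, 110, 000, 111
Majority votes: 00101

00101


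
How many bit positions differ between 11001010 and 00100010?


XOR: 11101000
Count of 1s: 4

4


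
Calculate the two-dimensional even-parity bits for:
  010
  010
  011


Row parities: 110
Column parities: 011

Row P: 110, Col P: 011, Corner: 0


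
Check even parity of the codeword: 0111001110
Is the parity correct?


Number of 1s: 6

Yes, parity is correct (6 ones)


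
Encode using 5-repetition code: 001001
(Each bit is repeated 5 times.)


Each bit -> 5 copies

000000000011111000000000011111


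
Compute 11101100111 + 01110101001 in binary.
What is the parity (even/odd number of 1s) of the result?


11101100111 = 1895
01110101001 = 937
Sum = 2832 = 101100010000
1s count = 4

even parity (4 ones in 101100010000)


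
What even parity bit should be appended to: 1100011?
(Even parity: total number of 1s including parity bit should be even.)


Number of 1s in data: 4
Parity bit: 0

0


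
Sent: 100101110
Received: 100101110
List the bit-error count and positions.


XOR: 000000000

0 errors (received matches sent)


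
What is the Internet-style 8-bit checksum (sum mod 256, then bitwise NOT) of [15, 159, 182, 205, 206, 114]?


Sum = 881 mod 256 = 113
Complement = 142

142


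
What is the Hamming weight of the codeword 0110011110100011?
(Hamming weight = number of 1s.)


Counting 1s in 0110011110100011

9


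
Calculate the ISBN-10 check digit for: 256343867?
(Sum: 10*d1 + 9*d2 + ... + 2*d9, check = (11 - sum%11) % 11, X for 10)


Weighted sum: 237
237 mod 11 = 6

Check digit: 5


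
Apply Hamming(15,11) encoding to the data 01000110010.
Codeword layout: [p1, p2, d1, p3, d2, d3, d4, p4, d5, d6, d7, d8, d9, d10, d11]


Parity bits: p1=0, p2=1, p3=0, p4=1

010010010110010


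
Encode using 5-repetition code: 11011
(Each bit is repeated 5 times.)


Each bit -> 5 copies

1111111111000001111111111


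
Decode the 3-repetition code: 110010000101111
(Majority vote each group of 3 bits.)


Groups: 110, 010, 000, 101, 111
Majority votes: 10011

10011


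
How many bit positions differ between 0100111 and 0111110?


XOR: 0011001
Count of 1s: 3

3


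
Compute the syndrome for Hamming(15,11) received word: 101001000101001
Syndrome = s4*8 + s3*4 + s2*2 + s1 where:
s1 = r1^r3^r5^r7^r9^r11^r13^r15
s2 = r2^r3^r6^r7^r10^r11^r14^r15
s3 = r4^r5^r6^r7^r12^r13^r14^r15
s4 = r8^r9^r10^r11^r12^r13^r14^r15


s1=1, s2=0, s3=1, s4=1

Syndrome = 13 (error at position 13)


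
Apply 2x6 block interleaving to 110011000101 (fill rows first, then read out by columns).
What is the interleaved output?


Matrix:
  110011
  000101
Read columns: 101000011011

101000011011


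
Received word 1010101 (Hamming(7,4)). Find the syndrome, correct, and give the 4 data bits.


Syndrome = 0: no error detected

Data: 1101 (no errors)


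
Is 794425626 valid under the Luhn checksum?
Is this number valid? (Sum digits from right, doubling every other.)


Luhn sum = 47
47 mod 10 = 7

Invalid (Luhn sum mod 10 = 7)


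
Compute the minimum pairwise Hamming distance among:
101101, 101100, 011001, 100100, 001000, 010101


Comparing all pairs, minimum distance: 1
Can detect 0 errors, correct 0 errors

1


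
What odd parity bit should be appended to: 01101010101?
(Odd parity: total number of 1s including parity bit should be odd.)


Number of 1s in data: 6
Parity bit: 1

1


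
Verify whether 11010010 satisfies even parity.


Number of 1s: 4

Yes, parity is correct (4 ones)


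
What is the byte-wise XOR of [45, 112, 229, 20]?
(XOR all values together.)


XOR chain: 45 ^ 112 ^ 229 ^ 20 = 172

172


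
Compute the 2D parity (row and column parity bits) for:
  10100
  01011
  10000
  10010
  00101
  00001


Row parities: 011001
Column parities: 11001

Row P: 011001, Col P: 11001, Corner: 1


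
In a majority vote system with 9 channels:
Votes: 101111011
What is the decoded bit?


Ones: 7 out of 9
Threshold: 5

1 (7/9 voted 1)


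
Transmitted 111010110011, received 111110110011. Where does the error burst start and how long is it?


XOR: 000100000000

Burst at position 3, length 1


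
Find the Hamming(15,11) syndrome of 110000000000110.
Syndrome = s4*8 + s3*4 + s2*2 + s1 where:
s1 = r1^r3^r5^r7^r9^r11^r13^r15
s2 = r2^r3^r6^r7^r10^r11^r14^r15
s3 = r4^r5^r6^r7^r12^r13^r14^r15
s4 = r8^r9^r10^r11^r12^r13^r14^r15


s1=0, s2=0, s3=0, s4=0

Syndrome = 0 (no error)


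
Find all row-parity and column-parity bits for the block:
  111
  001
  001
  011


Row parities: 1110
Column parities: 100

Row P: 1110, Col P: 100, Corner: 1


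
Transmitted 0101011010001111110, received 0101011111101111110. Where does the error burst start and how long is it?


XOR: 0000000101100000000

Burst at position 7, length 4


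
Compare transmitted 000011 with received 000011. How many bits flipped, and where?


XOR: 000000

0 errors (received matches sent)


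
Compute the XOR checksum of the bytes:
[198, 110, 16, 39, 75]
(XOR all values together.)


XOR chain: 198 ^ 110 ^ 16 ^ 39 ^ 75 = 212

212


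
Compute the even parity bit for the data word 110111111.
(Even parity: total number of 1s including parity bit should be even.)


Number of 1s in data: 8
Parity bit: 0

0


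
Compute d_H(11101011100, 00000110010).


XOR: 11101101110
Count of 1s: 8

8


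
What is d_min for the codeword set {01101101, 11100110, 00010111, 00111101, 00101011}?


Comparing all pairs, minimum distance: 2
Can detect 1 errors, correct 0 errors

2


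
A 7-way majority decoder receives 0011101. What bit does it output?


Ones: 4 out of 7
Threshold: 4

1 (4/7 voted 1)


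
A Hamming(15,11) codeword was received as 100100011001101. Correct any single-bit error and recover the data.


Syndrome = 10: error at position 10

Data: 00001101101 (corrected bit 10)


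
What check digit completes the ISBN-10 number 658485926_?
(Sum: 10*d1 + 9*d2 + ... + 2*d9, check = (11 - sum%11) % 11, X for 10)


Weighted sum: 324
324 mod 11 = 5

Check digit: 6


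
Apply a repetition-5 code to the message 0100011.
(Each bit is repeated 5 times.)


Each bit -> 5 copies

00000111110000000000000001111111111


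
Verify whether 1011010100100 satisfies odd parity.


Number of 1s: 6

No, parity error (6 ones)


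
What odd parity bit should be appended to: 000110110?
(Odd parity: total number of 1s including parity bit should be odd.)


Number of 1s in data: 4
Parity bit: 1

1


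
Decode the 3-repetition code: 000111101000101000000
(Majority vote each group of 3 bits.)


Groups: 000, 111, 101, 000, 101, 000, 000
Majority votes: 0110100

0110100


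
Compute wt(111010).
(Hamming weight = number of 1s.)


Counting 1s in 111010

4


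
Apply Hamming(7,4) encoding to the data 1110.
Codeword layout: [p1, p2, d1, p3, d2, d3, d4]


Parity bits: p1=0, p2=0, p3=0

0010110


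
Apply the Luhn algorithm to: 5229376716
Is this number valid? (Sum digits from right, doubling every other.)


Luhn sum = 47
47 mod 10 = 7

Invalid (Luhn sum mod 10 = 7)


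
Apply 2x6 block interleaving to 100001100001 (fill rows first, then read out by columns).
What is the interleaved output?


Matrix:
  100001
  100001
Read columns: 110000000011

110000000011


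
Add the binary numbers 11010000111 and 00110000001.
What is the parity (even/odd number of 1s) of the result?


11010000111 = 1671
00110000001 = 385
Sum = 2056 = 100000001000
1s count = 2

even parity (2 ones in 100000001000)


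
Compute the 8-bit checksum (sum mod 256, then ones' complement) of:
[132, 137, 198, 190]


Sum = 657 mod 256 = 145
Complement = 110

110


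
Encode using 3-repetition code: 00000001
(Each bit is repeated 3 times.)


Each bit -> 3 copies

000000000000000000000111


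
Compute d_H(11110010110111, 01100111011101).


XOR: 10010101101010
Count of 1s: 7

7


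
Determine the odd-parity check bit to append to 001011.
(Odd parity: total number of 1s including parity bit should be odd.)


Number of 1s in data: 3
Parity bit: 0

0


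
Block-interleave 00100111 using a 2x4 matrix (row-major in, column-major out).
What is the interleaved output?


Matrix:
  0010
  0111
Read columns: 00011101

00011101


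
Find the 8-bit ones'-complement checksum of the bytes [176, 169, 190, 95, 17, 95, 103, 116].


Sum = 961 mod 256 = 193
Complement = 62

62


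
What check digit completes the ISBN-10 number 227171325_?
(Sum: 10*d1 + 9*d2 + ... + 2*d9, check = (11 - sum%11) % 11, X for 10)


Weighted sum: 176
176 mod 11 = 0

Check digit: 0


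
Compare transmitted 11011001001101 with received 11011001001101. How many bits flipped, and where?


XOR: 00000000000000

0 errors (received matches sent)


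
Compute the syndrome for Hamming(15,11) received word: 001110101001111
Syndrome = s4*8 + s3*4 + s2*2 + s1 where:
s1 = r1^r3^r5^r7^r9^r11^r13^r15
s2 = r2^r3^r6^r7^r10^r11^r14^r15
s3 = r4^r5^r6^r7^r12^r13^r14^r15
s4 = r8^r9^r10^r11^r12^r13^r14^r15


s1=0, s2=0, s3=1, s4=1

Syndrome = 12 (error at position 12)


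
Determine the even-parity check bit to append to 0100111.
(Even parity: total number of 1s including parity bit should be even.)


Number of 1s in data: 4
Parity bit: 0

0


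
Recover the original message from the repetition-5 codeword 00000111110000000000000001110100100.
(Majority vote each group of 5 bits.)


Groups: 00000, 11111, 00000, 00000, 00000, 11101, 00100
Majority votes: 0100010

0100010


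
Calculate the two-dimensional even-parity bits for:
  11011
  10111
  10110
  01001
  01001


Row parities: 00100
Column parities: 11010

Row P: 00100, Col P: 11010, Corner: 1


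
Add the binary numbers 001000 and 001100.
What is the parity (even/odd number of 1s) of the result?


001000 = 8
001100 = 12
Sum = 20 = 10100
1s count = 2

even parity (2 ones in 10100)


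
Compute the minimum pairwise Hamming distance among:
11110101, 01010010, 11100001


Comparing all pairs, minimum distance: 2
Can detect 1 errors, correct 0 errors

2


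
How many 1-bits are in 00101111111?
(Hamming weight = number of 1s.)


Counting 1s in 00101111111

8


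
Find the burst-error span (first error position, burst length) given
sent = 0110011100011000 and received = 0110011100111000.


XOR: 0000000000100000

Burst at position 10, length 1


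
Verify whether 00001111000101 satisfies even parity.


Number of 1s: 6

Yes, parity is correct (6 ones)


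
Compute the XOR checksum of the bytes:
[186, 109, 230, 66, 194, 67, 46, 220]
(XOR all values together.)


XOR chain: 186 ^ 109 ^ 230 ^ 66 ^ 194 ^ 67 ^ 46 ^ 220 = 0

0


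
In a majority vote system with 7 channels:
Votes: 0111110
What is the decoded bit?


Ones: 5 out of 7
Threshold: 4

1 (5/7 voted 1)


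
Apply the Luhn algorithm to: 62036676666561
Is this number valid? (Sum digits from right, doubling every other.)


Luhn sum = 49
49 mod 10 = 9

Invalid (Luhn sum mod 10 = 9)


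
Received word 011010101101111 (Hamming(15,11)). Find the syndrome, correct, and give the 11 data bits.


Syndrome = 0: no error detected

Data: 11011101111 (no errors)


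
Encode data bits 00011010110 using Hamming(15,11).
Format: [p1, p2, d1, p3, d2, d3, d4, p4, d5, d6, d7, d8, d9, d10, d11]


Parity bits: p1=0, p2=1, p3=1, p4=0

010100101010110


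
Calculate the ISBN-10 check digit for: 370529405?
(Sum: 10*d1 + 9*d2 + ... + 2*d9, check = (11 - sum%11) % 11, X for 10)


Weighted sum: 211
211 mod 11 = 2

Check digit: 9


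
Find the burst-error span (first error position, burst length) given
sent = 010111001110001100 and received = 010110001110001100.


XOR: 000001000000000000

Burst at position 5, length 1


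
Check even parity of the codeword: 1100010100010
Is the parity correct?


Number of 1s: 5

No, parity error (5 ones)


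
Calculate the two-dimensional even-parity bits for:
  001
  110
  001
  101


Row parities: 1010
Column parities: 011

Row P: 1010, Col P: 011, Corner: 0


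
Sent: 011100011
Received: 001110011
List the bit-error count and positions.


XOR: 010010000

2 error(s) at position(s): 1, 4


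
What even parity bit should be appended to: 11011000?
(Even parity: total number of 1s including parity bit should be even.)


Number of 1s in data: 4
Parity bit: 0

0


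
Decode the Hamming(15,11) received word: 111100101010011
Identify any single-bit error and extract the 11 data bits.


Syndrome = 0: no error detected

Data: 10011010011 (no errors)


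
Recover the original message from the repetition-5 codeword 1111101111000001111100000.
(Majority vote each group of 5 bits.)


Groups: 11111, 01111, 00000, 11111, 00000
Majority votes: 11010

11010


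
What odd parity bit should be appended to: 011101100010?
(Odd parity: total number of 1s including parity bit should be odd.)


Number of 1s in data: 6
Parity bit: 1

1


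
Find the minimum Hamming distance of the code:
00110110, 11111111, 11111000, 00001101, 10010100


Comparing all pairs, minimum distance: 3
Can detect 2 errors, correct 1 errors

3


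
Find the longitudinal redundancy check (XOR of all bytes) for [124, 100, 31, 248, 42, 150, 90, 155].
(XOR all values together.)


XOR chain: 124 ^ 100 ^ 31 ^ 248 ^ 42 ^ 150 ^ 90 ^ 155 = 130

130


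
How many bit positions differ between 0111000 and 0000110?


XOR: 0111110
Count of 1s: 5

5


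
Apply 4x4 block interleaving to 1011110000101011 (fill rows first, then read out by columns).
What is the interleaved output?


Matrix:
  1011
  1100
  0010
  1011
Read columns: 1101010010111001

1101010010111001


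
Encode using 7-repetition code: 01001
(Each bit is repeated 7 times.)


Each bit -> 7 copies

00000001111111000000000000001111111


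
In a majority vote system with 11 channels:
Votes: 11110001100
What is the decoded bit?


Ones: 6 out of 11
Threshold: 6

1 (6/11 voted 1)


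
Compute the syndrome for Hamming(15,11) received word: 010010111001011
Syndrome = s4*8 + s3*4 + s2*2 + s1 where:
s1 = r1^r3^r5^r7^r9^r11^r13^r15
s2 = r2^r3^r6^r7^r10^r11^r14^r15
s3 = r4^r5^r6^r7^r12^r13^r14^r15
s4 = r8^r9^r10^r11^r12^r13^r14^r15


s1=0, s2=0, s3=1, s4=1

Syndrome = 12 (error at position 12)


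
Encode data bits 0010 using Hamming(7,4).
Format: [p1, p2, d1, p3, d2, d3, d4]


Parity bits: p1=0, p2=1, p3=1

0101010


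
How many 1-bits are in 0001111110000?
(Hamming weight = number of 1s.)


Counting 1s in 0001111110000

6


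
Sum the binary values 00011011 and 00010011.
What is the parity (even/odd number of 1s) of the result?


00011011 = 27
00010011 = 19
Sum = 46 = 101110
1s count = 4

even parity (4 ones in 101110)


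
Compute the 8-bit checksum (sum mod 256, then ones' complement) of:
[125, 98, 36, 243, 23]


Sum = 525 mod 256 = 13
Complement = 242

242


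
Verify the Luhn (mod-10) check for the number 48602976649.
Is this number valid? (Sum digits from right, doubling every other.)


Luhn sum = 61
61 mod 10 = 1

Invalid (Luhn sum mod 10 = 1)


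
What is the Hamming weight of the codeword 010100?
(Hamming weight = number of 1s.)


Counting 1s in 010100

2


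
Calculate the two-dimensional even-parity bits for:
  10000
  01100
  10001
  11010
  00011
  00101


Row parities: 100100
Column parities: 10001

Row P: 100100, Col P: 10001, Corner: 0


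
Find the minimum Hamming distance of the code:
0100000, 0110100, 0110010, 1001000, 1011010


Comparing all pairs, minimum distance: 2
Can detect 1 errors, correct 0 errors

2


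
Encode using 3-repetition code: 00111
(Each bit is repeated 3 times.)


Each bit -> 3 copies

000000111111111


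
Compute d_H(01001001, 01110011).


XOR: 00111010
Count of 1s: 4

4


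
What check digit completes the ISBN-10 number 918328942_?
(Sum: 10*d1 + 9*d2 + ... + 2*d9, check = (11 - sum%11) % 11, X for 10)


Weighted sum: 288
288 mod 11 = 2

Check digit: 9


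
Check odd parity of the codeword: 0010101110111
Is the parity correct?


Number of 1s: 8

No, parity error (8 ones)


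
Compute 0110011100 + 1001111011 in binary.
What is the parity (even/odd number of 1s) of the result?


0110011100 = 412
1001111011 = 635
Sum = 1047 = 10000010111
1s count = 5

odd parity (5 ones in 10000010111)


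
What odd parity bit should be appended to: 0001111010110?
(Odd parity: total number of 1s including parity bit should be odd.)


Number of 1s in data: 7
Parity bit: 0

0


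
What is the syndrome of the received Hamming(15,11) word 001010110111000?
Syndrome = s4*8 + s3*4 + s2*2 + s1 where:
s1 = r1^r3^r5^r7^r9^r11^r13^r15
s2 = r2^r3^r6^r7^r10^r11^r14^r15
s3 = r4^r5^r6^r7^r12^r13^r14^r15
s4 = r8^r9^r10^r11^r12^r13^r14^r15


s1=0, s2=0, s3=1, s4=0

Syndrome = 4 (error at position 4)


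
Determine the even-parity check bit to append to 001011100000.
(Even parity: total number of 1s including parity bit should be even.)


Number of 1s in data: 4
Parity bit: 0

0


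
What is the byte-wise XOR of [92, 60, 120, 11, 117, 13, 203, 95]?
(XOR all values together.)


XOR chain: 92 ^ 60 ^ 120 ^ 11 ^ 117 ^ 13 ^ 203 ^ 95 = 255

255


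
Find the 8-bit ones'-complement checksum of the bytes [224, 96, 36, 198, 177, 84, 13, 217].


Sum = 1045 mod 256 = 21
Complement = 234

234


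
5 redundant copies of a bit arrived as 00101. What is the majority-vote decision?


Ones: 2 out of 5
Threshold: 3

0 (2/5 voted 1)


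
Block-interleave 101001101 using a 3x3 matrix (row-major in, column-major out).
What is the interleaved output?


Matrix:
  101
  001
  101
Read columns: 101000111

101000111


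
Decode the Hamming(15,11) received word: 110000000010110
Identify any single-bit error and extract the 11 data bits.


Syndrome = 11: error at position 11

Data: 00000000110 (corrected bit 11)


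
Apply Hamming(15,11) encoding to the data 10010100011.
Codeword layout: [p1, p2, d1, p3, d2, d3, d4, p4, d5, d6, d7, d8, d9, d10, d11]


Parity bits: p1=1, p2=1, p3=1, p4=1

111100110100011


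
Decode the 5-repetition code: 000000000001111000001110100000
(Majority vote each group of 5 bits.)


Groups: 00000, 00000, 01111, 00000, 11101, 00000
Majority votes: 001010

001010


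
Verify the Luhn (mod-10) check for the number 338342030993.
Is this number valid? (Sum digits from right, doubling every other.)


Luhn sum = 53
53 mod 10 = 3

Invalid (Luhn sum mod 10 = 3)


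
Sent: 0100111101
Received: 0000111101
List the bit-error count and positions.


XOR: 0100000000

1 error(s) at position(s): 1


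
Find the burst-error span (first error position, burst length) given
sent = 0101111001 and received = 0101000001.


XOR: 0000111000

Burst at position 4, length 3


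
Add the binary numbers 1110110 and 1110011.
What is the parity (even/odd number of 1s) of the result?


1110110 = 118
1110011 = 115
Sum = 233 = 11101001
1s count = 5

odd parity (5 ones in 11101001)


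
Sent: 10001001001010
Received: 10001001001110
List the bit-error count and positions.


XOR: 00000000000100

1 error(s) at position(s): 11


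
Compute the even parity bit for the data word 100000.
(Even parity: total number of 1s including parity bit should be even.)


Number of 1s in data: 1
Parity bit: 1

1


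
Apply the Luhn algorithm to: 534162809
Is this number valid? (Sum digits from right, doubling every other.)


Luhn sum = 44
44 mod 10 = 4

Invalid (Luhn sum mod 10 = 4)


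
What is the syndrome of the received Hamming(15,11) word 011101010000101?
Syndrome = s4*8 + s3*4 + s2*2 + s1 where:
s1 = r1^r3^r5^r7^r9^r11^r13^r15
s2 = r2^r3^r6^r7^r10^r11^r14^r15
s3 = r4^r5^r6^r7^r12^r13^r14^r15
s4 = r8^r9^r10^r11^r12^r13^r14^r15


s1=1, s2=0, s3=0, s4=1

Syndrome = 9 (error at position 9)


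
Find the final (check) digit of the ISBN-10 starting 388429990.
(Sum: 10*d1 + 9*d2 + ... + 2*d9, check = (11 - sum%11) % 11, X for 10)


Weighted sum: 314
314 mod 11 = 6

Check digit: 5


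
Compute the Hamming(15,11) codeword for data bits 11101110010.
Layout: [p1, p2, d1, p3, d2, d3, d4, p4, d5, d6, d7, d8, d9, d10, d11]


Parity bits: p1=0, p2=1, p3=1, p4=0

011111001110010
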